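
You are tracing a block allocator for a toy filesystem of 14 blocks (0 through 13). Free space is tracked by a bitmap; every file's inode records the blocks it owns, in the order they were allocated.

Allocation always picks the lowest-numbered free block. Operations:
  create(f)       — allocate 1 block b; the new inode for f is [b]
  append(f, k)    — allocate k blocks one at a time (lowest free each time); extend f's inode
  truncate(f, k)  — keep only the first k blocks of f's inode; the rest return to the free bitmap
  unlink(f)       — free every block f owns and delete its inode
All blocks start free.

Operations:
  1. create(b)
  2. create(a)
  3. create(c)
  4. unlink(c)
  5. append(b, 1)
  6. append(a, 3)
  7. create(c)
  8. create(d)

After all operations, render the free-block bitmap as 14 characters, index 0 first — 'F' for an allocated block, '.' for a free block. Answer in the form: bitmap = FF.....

after create(b) → b:[0]  free=[F.............]
after create(a) → a:[1], b:[0]  free=[FF............]
after create(c) → a:[1], b:[0], c:[2]  free=[FFF...........]
after unlink(c) → a:[1], b:[0]  free=[FF............]
after append(b, 1) → a:[1], b:[0, 2]  free=[FFF...........]
after append(a, 3) → a:[1, 3, 4, 5], b:[0, 2]  free=[FFFFFF........]
after create(c) → a:[1, 3, 4, 5], b:[0, 2], c:[6]  free=[FFFFFFF.......]
after create(d) → a:[1, 3, 4, 5], b:[0, 2], c:[6], d:[7]  free=[FFFFFFFF......]

bitmap = FFFFFFFF......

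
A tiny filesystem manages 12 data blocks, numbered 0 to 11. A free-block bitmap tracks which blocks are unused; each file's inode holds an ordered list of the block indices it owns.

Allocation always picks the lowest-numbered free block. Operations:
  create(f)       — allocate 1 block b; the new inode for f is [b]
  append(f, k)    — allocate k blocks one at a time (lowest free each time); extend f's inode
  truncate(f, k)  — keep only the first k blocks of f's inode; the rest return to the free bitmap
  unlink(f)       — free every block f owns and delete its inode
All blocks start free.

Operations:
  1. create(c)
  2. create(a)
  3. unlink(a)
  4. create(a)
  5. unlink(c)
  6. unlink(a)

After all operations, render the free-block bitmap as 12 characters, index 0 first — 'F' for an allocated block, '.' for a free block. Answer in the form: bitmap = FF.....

create(c): bitmap=F........... | c=[0]
create(a): bitmap=FF.......... | a=[1] c=[0]
unlink(a): bitmap=F........... | c=[0]
create(a): bitmap=FF.......... | a=[1] c=[0]
unlink(c): bitmap=.F.......... | a=[1]
unlink(a): bitmap=............ | 

bitmap = ............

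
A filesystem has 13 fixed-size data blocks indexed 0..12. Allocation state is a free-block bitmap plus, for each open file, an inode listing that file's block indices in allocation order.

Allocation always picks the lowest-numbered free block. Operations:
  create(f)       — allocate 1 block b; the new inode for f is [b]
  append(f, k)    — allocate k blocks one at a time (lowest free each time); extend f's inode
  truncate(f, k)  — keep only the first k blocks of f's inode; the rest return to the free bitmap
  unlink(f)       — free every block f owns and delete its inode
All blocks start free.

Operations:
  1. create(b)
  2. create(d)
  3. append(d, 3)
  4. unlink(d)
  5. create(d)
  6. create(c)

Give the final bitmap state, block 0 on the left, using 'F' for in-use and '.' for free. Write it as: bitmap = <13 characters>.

after create(b) → b:[0]  free=[F............]
after create(d) → b:[0], d:[1]  free=[FF...........]
after append(d, 3) → b:[0], d:[1, 2, 3, 4]  free=[FFFFF........]
after unlink(d) → b:[0]  free=[F............]
after create(d) → b:[0], d:[1]  free=[FF...........]
after create(c) → b:[0], c:[2], d:[1]  free=[FFF..........]

bitmap = FFF..........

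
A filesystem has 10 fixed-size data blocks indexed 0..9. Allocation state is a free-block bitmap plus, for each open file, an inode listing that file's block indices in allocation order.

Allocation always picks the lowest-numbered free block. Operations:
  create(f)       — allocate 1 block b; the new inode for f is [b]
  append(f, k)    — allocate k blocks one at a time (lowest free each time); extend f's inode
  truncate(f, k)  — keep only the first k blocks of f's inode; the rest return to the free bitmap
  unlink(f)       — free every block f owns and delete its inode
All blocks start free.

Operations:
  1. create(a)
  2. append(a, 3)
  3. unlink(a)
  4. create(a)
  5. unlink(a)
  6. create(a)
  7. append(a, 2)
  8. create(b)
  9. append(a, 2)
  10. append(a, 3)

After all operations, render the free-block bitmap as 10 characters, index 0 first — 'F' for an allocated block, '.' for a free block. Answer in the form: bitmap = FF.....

  1. create(a)  ⇒  F.........  {a→[0]}
  2. append(a, 3)  ⇒  FFFF......  {a→[0, 1, 2, 3]}
  3. unlink(a)  ⇒  ..........  {}
  4. create(a)  ⇒  F.........  {a→[0]}
  5. unlink(a)  ⇒  ..........  {}
  6. create(a)  ⇒  F.........  {a→[0]}
  7. append(a, 2)  ⇒  FFF.......  {a→[0, 1, 2]}
  8. create(b)  ⇒  FFFF......  {a→[0, 1, 2]; b→[3]}
  9. append(a, 2)  ⇒  FFFFFF....  {a→[0, 1, 2, 4, 5]; b→[3]}
  10. append(a, 3)  ⇒  FFFFFFFFF.  {a→[0, 1, 2, 4, 5, 6, 7, 8]; b→[3]}

bitmap = FFFFFFFFF.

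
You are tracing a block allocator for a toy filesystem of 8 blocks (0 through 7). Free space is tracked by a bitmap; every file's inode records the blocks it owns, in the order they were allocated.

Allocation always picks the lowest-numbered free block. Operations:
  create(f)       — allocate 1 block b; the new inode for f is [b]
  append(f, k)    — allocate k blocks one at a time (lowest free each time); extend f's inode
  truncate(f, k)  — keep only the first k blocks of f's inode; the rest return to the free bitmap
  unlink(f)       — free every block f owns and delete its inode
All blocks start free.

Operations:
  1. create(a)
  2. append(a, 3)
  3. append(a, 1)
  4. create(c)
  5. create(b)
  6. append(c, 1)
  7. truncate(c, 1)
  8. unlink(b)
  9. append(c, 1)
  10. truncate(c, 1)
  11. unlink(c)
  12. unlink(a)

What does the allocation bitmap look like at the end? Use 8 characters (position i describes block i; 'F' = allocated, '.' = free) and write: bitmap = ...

after create(a) → a:[0]  free=[F.......]
after append(a, 3) → a:[0, 1, 2, 3]  free=[FFFF....]
after append(a, 1) → a:[0, 1, 2, 3, 4]  free=[FFFFF...]
after create(c) → a:[0, 1, 2, 3, 4], c:[5]  free=[FFFFFF..]
after create(b) → a:[0, 1, 2, 3, 4], b:[6], c:[5]  free=[FFFFFFF.]
after append(c, 1) → a:[0, 1, 2, 3, 4], b:[6], c:[5, 7]  free=[FFFFFFFF]
after truncate(c, 1) → a:[0, 1, 2, 3, 4], b:[6], c:[5]  free=[FFFFFFF.]
after unlink(b) → a:[0, 1, 2, 3, 4], c:[5]  free=[FFFFFF..]
after append(c, 1) → a:[0, 1, 2, 3, 4], c:[5, 6]  free=[FFFFFFF.]
after truncate(c, 1) → a:[0, 1, 2, 3, 4], c:[5]  free=[FFFFFF..]
after unlink(c) → a:[0, 1, 2, 3, 4]  free=[FFFFF...]
after unlink(a) →   free=[........]

bitmap = ........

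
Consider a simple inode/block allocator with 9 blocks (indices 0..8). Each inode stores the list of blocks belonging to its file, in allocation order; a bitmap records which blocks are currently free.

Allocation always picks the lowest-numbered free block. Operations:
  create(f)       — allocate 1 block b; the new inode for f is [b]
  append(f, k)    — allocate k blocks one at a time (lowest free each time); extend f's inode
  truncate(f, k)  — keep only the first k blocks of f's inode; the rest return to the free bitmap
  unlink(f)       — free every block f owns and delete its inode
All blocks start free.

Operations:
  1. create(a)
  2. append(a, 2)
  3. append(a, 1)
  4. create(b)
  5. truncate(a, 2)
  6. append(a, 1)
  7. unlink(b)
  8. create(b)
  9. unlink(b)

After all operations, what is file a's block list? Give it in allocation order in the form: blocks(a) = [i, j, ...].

blocks(a) = [0, 1, 2]

after create(a) → a:[0]  free=[F........]
after append(a, 2) → a:[0, 1, 2]  free=[FFF......]
after append(a, 1) → a:[0, 1, 2, 3]  free=[FFFF.....]
after create(b) → a:[0, 1, 2, 3], b:[4]  free=[FFFFF....]
after truncate(a, 2) → a:[0, 1], b:[4]  free=[FF..F....]
after append(a, 1) → a:[0, 1, 2], b:[4]  free=[FFF.F....]
after unlink(b) → a:[0, 1, 2]  free=[FFF......]
after create(b) → a:[0, 1, 2], b:[3]  free=[FFFF.....]
after unlink(b) → a:[0, 1, 2]  free=[FFF......]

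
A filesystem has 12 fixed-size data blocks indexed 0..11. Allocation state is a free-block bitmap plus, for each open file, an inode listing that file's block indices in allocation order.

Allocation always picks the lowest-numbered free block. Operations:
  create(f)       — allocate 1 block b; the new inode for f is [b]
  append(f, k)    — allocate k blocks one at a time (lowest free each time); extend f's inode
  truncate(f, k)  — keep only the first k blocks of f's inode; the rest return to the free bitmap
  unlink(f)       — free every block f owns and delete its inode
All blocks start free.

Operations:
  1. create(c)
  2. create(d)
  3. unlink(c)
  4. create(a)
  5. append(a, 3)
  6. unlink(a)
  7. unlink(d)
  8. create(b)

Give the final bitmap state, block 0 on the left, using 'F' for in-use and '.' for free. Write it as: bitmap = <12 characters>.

bitmap = F...........

create(c): bitmap=F........... | c=[0]
create(d): bitmap=FF.......... | c=[0] d=[1]
unlink(c): bitmap=.F.......... | d=[1]
create(a): bitmap=FF.......... | a=[0] d=[1]
append(a, 3): bitmap=FFFFF....... | a=[0, 2, 3, 4] d=[1]
unlink(a): bitmap=.F.......... | d=[1]
unlink(d): bitmap=............ | 
create(b): bitmap=F........... | b=[0]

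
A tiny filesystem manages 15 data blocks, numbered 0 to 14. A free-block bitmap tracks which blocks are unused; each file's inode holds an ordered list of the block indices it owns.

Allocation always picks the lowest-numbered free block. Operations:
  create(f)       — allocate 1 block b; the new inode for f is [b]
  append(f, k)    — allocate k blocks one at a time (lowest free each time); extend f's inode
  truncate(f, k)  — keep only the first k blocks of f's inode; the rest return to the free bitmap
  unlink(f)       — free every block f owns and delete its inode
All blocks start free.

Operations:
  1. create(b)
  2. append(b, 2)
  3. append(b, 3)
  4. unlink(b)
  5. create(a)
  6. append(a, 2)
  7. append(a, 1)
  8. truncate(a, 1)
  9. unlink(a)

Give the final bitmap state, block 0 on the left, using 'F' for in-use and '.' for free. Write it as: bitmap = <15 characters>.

create(b): bitmap=F.............. | b=[0]
append(b, 2): bitmap=FFF............ | b=[0, 1, 2]
append(b, 3): bitmap=FFFFFF......... | b=[0, 1, 2, 3, 4, 5]
unlink(b): bitmap=............... | 
create(a): bitmap=F.............. | a=[0]
append(a, 2): bitmap=FFF............ | a=[0, 1, 2]
append(a, 1): bitmap=FFFF........... | a=[0, 1, 2, 3]
truncate(a, 1): bitmap=F.............. | a=[0]
unlink(a): bitmap=............... | 

bitmap = ...............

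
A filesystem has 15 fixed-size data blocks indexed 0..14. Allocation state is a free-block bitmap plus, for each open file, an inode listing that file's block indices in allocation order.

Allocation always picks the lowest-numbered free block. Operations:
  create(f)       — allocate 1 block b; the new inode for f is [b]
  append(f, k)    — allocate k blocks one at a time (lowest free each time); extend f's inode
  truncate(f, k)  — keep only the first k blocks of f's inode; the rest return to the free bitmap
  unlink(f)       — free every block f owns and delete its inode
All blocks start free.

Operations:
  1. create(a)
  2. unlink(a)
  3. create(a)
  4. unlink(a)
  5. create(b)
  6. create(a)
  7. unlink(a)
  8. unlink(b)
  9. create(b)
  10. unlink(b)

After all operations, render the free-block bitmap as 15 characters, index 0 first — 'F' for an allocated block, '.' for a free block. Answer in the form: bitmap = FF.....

bitmap = ...............

[1] create(a) — a=0 (map F..............)
[2] unlink(a) —  (map ...............)
[3] create(a) — a=0 (map F..............)
[4] unlink(a) —  (map ...............)
[5] create(b) — b=0 (map F..............)
[6] create(a) — a=1 b=0 (map FF.............)
[7] unlink(a) — b=0 (map F..............)
[8] unlink(b) —  (map ...............)
[9] create(b) — b=0 (map F..............)
[10] unlink(b) —  (map ...............)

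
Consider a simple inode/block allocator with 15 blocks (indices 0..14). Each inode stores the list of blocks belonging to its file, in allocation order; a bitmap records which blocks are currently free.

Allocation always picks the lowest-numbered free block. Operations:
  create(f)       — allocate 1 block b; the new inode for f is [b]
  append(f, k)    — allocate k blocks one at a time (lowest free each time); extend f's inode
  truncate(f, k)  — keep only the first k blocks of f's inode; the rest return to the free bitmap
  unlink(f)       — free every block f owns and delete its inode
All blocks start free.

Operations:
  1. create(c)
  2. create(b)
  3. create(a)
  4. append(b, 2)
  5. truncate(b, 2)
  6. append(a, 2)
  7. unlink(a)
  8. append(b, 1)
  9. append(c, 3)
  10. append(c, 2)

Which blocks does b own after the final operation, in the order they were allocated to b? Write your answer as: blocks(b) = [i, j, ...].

blocks(b) = [1, 3, 2]

[1] create(c) — c=0 (map F..............)
[2] create(b) — b=1 c=0 (map FF.............)
[3] create(a) — a=2 b=1 c=0 (map FFF............)
[4] append(b, 2) — a=2 b=1,3,4 c=0 (map FFFFF..........)
[5] truncate(b, 2) — a=2 b=1,3 c=0 (map FFFF...........)
[6] append(a, 2) — a=2,4,5 b=1,3 c=0 (map FFFFFF.........)
[7] unlink(a) — b=1,3 c=0 (map FF.F...........)
[8] append(b, 1) — b=1,3,2 c=0 (map FFFF...........)
[9] append(c, 3) — b=1,3,2 c=0,4,5,6 (map FFFFFFF........)
[10] append(c, 2) — b=1,3,2 c=0,4,5,6,7,8 (map FFFFFFFFF......)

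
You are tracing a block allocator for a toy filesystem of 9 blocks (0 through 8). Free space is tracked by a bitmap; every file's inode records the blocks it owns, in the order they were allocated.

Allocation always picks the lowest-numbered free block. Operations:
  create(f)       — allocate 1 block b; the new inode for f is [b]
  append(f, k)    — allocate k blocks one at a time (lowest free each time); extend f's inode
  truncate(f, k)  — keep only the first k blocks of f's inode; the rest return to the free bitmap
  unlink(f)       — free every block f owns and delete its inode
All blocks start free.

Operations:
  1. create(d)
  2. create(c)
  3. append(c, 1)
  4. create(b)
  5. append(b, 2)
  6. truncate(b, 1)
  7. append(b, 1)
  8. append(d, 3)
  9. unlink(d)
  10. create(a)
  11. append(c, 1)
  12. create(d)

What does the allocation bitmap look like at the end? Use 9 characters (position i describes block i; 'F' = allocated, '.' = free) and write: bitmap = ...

after create(d) → d:[0]  free=[F........]
after create(c) → c:[1], d:[0]  free=[FF.......]
after append(c, 1) → c:[1, 2], d:[0]  free=[FFF......]
after create(b) → b:[3], c:[1, 2], d:[0]  free=[FFFF.....]
after append(b, 2) → b:[3, 4, 5], c:[1, 2], d:[0]  free=[FFFFFF...]
after truncate(b, 1) → b:[3], c:[1, 2], d:[0]  free=[FFFF.....]
after append(b, 1) → b:[3, 4], c:[1, 2], d:[0]  free=[FFFFF....]
after append(d, 3) → b:[3, 4], c:[1, 2], d:[0, 5, 6, 7]  free=[FFFFFFFF.]
after unlink(d) → b:[3, 4], c:[1, 2]  free=[.FFFF....]
after create(a) → a:[0], b:[3, 4], c:[1, 2]  free=[FFFFF....]
after append(c, 1) → a:[0], b:[3, 4], c:[1, 2, 5]  free=[FFFFFF...]
after create(d) → a:[0], b:[3, 4], c:[1, 2, 5], d:[6]  free=[FFFFFFF..]

bitmap = FFFFFFF..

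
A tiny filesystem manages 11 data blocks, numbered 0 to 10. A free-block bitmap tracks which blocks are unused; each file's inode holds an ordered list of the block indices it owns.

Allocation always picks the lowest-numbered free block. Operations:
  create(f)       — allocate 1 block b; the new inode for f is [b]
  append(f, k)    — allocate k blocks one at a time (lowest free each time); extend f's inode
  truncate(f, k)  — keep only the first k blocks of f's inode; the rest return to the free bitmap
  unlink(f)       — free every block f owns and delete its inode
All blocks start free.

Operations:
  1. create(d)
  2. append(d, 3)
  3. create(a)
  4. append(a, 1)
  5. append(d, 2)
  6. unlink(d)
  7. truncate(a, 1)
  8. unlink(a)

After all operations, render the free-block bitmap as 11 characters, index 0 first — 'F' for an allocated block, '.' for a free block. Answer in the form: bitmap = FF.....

bitmap = ...........

after create(d) → d:[0]  free=[F..........]
after append(d, 3) → d:[0, 1, 2, 3]  free=[FFFF.......]
after create(a) → a:[4], d:[0, 1, 2, 3]  free=[FFFFF......]
after append(a, 1) → a:[4, 5], d:[0, 1, 2, 3]  free=[FFFFFF.....]
after append(d, 2) → a:[4, 5], d:[0, 1, 2, 3, 6, 7]  free=[FFFFFFFF...]
after unlink(d) → a:[4, 5]  free=[....FF.....]
after truncate(a, 1) → a:[4]  free=[....F......]
after unlink(a) →   free=[...........]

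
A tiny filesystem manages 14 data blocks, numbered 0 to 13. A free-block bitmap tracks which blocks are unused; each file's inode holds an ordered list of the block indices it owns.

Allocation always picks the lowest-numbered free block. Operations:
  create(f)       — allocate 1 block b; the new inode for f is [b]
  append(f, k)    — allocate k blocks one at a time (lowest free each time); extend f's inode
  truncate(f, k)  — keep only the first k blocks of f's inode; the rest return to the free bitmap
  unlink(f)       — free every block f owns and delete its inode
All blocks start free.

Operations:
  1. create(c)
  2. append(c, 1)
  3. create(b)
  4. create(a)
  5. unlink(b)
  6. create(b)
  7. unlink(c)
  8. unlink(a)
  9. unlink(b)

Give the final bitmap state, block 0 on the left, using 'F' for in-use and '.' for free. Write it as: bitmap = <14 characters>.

after create(c) → c:[0]  free=[F.............]
after append(c, 1) → c:[0, 1]  free=[FF............]
after create(b) → b:[2], c:[0, 1]  free=[FFF...........]
after create(a) → a:[3], b:[2], c:[0, 1]  free=[FFFF..........]
after unlink(b) → a:[3], c:[0, 1]  free=[FF.F..........]
after create(b) → a:[3], b:[2], c:[0, 1]  free=[FFFF..........]
after unlink(c) → a:[3], b:[2]  free=[..FF..........]
after unlink(a) → b:[2]  free=[..F...........]
after unlink(b) →   free=[..............]

bitmap = ..............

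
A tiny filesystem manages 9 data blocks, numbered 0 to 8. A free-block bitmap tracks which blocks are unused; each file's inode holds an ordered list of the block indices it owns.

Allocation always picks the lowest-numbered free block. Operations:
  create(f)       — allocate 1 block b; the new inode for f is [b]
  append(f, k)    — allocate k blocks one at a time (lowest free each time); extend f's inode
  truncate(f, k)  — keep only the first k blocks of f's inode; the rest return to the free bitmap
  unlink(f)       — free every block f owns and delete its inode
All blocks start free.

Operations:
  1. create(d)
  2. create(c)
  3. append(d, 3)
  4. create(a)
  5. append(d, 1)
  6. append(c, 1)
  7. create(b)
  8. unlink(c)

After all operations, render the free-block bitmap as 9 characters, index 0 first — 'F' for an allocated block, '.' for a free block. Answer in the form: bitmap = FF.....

after create(d) → d:[0]  free=[F........]
after create(c) → c:[1], d:[0]  free=[FF.......]
after append(d, 3) → c:[1], d:[0, 2, 3, 4]  free=[FFFFF....]
after create(a) → a:[5], c:[1], d:[0, 2, 3, 4]  free=[FFFFFF...]
after append(d, 1) → a:[5], c:[1], d:[0, 2, 3, 4, 6]  free=[FFFFFFF..]
after append(c, 1) → a:[5], c:[1, 7], d:[0, 2, 3, 4, 6]  free=[FFFFFFFF.]
after create(b) → a:[5], b:[8], c:[1, 7], d:[0, 2, 3, 4, 6]  free=[FFFFFFFFF]
after unlink(c) → a:[5], b:[8], d:[0, 2, 3, 4, 6]  free=[F.FFFFF.F]

bitmap = F.FFFFF.F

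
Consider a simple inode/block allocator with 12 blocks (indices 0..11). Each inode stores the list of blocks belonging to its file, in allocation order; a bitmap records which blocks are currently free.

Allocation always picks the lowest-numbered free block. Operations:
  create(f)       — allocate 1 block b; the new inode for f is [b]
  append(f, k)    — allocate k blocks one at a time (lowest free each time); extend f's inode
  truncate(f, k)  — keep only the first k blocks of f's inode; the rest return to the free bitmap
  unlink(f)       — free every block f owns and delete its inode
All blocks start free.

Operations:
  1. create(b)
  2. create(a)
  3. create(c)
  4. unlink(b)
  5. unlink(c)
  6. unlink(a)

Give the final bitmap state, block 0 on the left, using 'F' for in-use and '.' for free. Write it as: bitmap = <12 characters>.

after create(b) → b:[0]  free=[F...........]
after create(a) → a:[1], b:[0]  free=[FF..........]
after create(c) → a:[1], b:[0], c:[2]  free=[FFF.........]
after unlink(b) → a:[1], c:[2]  free=[.FF.........]
after unlink(c) → a:[1]  free=[.F..........]
after unlink(a) →   free=[............]

bitmap = ............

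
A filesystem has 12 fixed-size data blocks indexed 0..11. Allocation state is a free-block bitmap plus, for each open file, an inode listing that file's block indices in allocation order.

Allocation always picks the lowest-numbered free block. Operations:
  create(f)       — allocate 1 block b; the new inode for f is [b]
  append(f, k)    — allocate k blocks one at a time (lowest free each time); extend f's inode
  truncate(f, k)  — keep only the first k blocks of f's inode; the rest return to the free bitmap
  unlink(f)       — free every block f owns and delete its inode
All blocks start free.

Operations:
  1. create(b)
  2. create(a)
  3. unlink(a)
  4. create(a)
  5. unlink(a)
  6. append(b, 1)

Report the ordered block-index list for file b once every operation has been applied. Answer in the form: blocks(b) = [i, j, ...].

after create(b) → b:[0]  free=[F...........]
after create(a) → a:[1], b:[0]  free=[FF..........]
after unlink(a) → b:[0]  free=[F...........]
after create(a) → a:[1], b:[0]  free=[FF..........]
after unlink(a) → b:[0]  free=[F...........]
after append(b, 1) → b:[0, 1]  free=[FF..........]

blocks(b) = [0, 1]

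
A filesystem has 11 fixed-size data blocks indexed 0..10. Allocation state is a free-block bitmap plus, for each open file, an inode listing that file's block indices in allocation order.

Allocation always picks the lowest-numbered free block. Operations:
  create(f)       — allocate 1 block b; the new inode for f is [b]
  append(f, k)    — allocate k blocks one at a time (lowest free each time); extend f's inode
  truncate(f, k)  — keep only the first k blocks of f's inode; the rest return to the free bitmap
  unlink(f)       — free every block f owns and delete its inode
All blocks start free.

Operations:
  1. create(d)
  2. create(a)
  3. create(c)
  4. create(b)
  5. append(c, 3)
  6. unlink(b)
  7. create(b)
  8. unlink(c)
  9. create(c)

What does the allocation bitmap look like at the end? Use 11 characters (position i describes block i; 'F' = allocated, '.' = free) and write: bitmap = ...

bitmap = FFFF.......

  1. create(d)  ⇒  F..........  {d→[0]}
  2. create(a)  ⇒  FF.........  {a→[1]; d→[0]}
  3. create(c)  ⇒  FFF........  {a→[1]; c→[2]; d→[0]}
  4. create(b)  ⇒  FFFF.......  {a→[1]; b→[3]; c→[2]; d→[0]}
  5. append(c, 3)  ⇒  FFFFFFF....  {a→[1]; b→[3]; c→[2, 4, 5, 6]; d→[0]}
  6. unlink(b)  ⇒  FFF.FFF....  {a→[1]; c→[2, 4, 5, 6]; d→[0]}
  7. create(b)  ⇒  FFFFFFF....  {a→[1]; b→[3]; c→[2, 4, 5, 6]; d→[0]}
  8. unlink(c)  ⇒  FF.F.......  {a→[1]; b→[3]; d→[0]}
  9. create(c)  ⇒  FFFF.......  {a→[1]; b→[3]; c→[2]; d→[0]}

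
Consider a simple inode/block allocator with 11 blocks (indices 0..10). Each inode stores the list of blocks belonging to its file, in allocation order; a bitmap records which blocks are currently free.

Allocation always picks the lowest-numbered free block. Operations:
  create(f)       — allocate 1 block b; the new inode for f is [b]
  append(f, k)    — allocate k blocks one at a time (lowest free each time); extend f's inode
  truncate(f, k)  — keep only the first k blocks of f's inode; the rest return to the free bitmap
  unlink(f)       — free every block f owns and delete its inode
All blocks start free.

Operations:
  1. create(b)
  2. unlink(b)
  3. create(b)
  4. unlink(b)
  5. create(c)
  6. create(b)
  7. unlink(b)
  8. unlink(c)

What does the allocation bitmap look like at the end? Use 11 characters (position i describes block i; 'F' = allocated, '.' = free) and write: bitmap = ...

bitmap = ...........

  1. create(b)  ⇒  F..........  {b→[0]}
  2. unlink(b)  ⇒  ...........  {}
  3. create(b)  ⇒  F..........  {b→[0]}
  4. unlink(b)  ⇒  ...........  {}
  5. create(c)  ⇒  F..........  {c→[0]}
  6. create(b)  ⇒  FF.........  {b→[1]; c→[0]}
  7. unlink(b)  ⇒  F..........  {c→[0]}
  8. unlink(c)  ⇒  ...........  {}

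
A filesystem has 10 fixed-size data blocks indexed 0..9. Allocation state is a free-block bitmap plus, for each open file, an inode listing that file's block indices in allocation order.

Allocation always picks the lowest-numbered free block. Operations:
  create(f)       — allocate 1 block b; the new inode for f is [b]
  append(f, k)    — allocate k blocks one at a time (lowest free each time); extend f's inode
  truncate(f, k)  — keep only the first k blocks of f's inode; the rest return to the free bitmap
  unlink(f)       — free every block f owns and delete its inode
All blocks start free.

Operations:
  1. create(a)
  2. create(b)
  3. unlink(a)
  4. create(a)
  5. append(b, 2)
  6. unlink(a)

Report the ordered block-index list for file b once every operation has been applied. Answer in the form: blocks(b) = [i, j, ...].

blocks(b) = [1, 2, 3]

create(a): bitmap=F......... | a=[0]
create(b): bitmap=FF........ | a=[0] b=[1]
unlink(a): bitmap=.F........ | b=[1]
create(a): bitmap=FF........ | a=[0] b=[1]
append(b, 2): bitmap=FFFF...... | a=[0] b=[1, 2, 3]
unlink(a): bitmap=.FFF...... | b=[1, 2, 3]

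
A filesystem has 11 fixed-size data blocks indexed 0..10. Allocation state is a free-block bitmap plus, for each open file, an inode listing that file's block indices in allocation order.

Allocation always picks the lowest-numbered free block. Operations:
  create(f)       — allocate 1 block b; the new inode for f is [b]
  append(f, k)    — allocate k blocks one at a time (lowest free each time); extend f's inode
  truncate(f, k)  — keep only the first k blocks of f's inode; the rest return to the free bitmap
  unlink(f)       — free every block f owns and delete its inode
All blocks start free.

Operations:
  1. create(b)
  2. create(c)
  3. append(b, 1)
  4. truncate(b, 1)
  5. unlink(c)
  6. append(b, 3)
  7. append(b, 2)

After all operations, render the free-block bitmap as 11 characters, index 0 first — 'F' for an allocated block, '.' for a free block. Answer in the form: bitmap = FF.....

after create(b) → b:[0]  free=[F..........]
after create(c) → b:[0], c:[1]  free=[FF.........]
after append(b, 1) → b:[0, 2], c:[1]  free=[FFF........]
after truncate(b, 1) → b:[0], c:[1]  free=[FF.........]
after unlink(c) → b:[0]  free=[F..........]
after append(b, 3) → b:[0, 1, 2, 3]  free=[FFFF.......]
after append(b, 2) → b:[0, 1, 2, 3, 4, 5]  free=[FFFFFF.....]

bitmap = FFFFFF.....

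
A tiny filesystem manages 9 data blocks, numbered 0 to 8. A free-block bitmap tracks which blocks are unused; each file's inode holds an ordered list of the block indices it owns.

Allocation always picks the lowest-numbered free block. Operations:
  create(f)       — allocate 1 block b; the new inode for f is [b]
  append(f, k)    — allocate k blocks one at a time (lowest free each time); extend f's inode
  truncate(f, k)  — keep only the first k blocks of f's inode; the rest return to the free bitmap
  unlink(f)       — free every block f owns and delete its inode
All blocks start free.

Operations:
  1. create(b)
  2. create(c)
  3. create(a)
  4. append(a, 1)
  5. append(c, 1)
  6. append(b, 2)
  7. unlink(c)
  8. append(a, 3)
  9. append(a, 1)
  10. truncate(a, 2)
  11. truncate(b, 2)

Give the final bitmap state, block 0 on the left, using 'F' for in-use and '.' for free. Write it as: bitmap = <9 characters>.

bitmap = F.FF.F...

  1. create(b)  ⇒  F........  {b→[0]}
  2. create(c)  ⇒  FF.......  {b→[0]; c→[1]}
  3. create(a)  ⇒  FFF......  {a→[2]; b→[0]; c→[1]}
  4. append(a, 1)  ⇒  FFFF.....  {a→[2, 3]; b→[0]; c→[1]}
  5. append(c, 1)  ⇒  FFFFF....  {a→[2, 3]; b→[0]; c→[1, 4]}
  6. append(b, 2)  ⇒  FFFFFFF..  {a→[2, 3]; b→[0, 5, 6]; c→[1, 4]}
  7. unlink(c)  ⇒  F.FF.FF..  {a→[2, 3]; b→[0, 5, 6]}
  8. append(a, 3)  ⇒  FFFFFFFF.  {a→[2, 3, 1, 4, 7]; b→[0, 5, 6]}
  9. append(a, 1)  ⇒  FFFFFFFFF  {a→[2, 3, 1, 4, 7, 8]; b→[0, 5, 6]}
  10. truncate(a, 2)  ⇒  F.FF.FF..  {a→[2, 3]; b→[0, 5, 6]}
  11. truncate(b, 2)  ⇒  F.FF.F...  {a→[2, 3]; b→[0, 5]}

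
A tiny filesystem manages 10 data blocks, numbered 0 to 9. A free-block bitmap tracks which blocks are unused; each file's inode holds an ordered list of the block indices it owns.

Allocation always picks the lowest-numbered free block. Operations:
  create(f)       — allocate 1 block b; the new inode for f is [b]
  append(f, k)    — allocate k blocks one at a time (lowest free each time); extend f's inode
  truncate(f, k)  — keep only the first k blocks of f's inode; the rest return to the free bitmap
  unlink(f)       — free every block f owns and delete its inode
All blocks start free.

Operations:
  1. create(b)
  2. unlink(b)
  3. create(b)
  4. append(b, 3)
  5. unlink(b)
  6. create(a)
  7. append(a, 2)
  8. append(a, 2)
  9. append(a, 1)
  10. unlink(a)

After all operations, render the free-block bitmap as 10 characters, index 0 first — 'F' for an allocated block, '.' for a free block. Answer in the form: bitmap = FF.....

bitmap = ..........

[1] create(b) — b=0 (map F.........)
[2] unlink(b) —  (map ..........)
[3] create(b) — b=0 (map F.........)
[4] append(b, 3) — b=0,1,2,3 (map FFFF......)
[5] unlink(b) —  (map ..........)
[6] create(a) — a=0 (map F.........)
[7] append(a, 2) — a=0,1,2 (map FFF.......)
[8] append(a, 2) — a=0,1,2,3,4 (map FFFFF.....)
[9] append(a, 1) — a=0,1,2,3,4,5 (map FFFFFF....)
[10] unlink(a) —  (map ..........)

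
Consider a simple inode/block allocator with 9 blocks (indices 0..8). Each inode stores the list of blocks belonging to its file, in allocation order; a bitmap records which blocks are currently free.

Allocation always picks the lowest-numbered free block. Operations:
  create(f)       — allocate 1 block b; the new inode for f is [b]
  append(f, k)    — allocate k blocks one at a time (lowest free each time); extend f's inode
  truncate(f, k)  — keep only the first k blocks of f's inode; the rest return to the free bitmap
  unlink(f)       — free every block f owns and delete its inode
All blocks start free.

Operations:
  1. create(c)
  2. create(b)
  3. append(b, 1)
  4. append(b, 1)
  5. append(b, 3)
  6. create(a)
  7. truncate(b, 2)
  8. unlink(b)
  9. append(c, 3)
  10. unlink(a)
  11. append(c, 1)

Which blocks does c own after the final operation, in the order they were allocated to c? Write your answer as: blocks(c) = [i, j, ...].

create(c): bitmap=F........ | c=[0]
create(b): bitmap=FF....... | b=[1] c=[0]
append(b, 1): bitmap=FFF...... | b=[1, 2] c=[0]
append(b, 1): bitmap=FFFF..... | b=[1, 2, 3] c=[0]
append(b, 3): bitmap=FFFFFFF.. | b=[1, 2, 3, 4, 5, 6] c=[0]
create(a): bitmap=FFFFFFFF. | a=[7] b=[1, 2, 3, 4, 5, 6] c=[0]
truncate(b, 2): bitmap=FFF....F. | a=[7] b=[1, 2] c=[0]
unlink(b): bitmap=F......F. | a=[7] c=[0]
append(c, 3): bitmap=FFFF...F. | a=[7] c=[0, 1, 2, 3]
unlink(a): bitmap=FFFF..... | c=[0, 1, 2, 3]
append(c, 1): bitmap=FFFFF.... | c=[0, 1, 2, 3, 4]

blocks(c) = [0, 1, 2, 3, 4]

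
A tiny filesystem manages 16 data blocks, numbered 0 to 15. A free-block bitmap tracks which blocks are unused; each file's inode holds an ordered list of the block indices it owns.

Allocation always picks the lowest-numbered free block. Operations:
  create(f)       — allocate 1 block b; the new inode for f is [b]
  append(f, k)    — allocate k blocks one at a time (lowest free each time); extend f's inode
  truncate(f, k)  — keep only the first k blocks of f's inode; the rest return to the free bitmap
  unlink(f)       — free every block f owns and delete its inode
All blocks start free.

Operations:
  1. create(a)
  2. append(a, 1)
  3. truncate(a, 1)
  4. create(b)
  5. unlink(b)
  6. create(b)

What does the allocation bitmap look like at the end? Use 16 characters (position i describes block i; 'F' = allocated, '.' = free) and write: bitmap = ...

bitmap = FF..............

create(a): bitmap=F............... | a=[0]
append(a, 1): bitmap=FF.............. | a=[0, 1]
truncate(a, 1): bitmap=F............... | a=[0]
create(b): bitmap=FF.............. | a=[0] b=[1]
unlink(b): bitmap=F............... | a=[0]
create(b): bitmap=FF.............. | a=[0] b=[1]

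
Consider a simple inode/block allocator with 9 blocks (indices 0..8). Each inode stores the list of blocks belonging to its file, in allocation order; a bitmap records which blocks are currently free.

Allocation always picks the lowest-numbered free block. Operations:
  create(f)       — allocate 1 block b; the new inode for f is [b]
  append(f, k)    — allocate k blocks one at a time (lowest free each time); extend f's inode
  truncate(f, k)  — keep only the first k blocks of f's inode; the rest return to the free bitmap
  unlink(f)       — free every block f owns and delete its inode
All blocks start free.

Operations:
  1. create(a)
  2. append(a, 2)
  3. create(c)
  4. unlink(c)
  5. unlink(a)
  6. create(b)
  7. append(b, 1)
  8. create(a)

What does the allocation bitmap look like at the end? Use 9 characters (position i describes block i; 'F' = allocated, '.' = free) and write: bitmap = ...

  1. create(a)  ⇒  F........  {a→[0]}
  2. append(a, 2)  ⇒  FFF......  {a→[0, 1, 2]}
  3. create(c)  ⇒  FFFF.....  {a→[0, 1, 2]; c→[3]}
  4. unlink(c)  ⇒  FFF......  {a→[0, 1, 2]}
  5. unlink(a)  ⇒  .........  {}
  6. create(b)  ⇒  F........  {b→[0]}
  7. append(b, 1)  ⇒  FF.......  {b→[0, 1]}
  8. create(a)  ⇒  FFF......  {a→[2]; b→[0, 1]}

bitmap = FFF......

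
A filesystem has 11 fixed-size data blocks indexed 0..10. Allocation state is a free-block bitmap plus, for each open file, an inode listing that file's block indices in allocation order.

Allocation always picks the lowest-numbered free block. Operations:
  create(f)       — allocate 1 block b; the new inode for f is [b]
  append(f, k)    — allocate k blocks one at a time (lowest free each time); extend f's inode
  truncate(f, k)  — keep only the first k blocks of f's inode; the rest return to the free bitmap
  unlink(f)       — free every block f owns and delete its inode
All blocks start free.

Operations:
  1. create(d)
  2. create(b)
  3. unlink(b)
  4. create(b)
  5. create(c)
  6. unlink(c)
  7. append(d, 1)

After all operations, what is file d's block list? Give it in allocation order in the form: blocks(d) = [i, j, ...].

blocks(d) = [0, 2]

  1. create(d)  ⇒  F..........  {d→[0]}
  2. create(b)  ⇒  FF.........  {b→[1]; d→[0]}
  3. unlink(b)  ⇒  F..........  {d→[0]}
  4. create(b)  ⇒  FF.........  {b→[1]; d→[0]}
  5. create(c)  ⇒  FFF........  {b→[1]; c→[2]; d→[0]}
  6. unlink(c)  ⇒  FF.........  {b→[1]; d→[0]}
  7. append(d, 1)  ⇒  FFF........  {b→[1]; d→[0, 2]}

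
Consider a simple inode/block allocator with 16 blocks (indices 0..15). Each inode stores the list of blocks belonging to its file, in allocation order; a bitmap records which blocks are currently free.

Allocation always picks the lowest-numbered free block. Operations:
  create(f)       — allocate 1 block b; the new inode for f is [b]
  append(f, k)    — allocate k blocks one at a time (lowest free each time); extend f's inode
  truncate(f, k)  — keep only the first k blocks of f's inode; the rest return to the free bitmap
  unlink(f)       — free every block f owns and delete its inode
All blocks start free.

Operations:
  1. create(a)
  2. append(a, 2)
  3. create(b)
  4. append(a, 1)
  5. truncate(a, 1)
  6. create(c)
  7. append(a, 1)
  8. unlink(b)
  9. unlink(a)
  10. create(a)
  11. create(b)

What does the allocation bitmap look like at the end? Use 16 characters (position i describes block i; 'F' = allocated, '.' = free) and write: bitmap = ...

bitmap = FFF.............

create(a): bitmap=F............... | a=[0]
append(a, 2): bitmap=FFF............. | a=[0, 1, 2]
create(b): bitmap=FFFF............ | a=[0, 1, 2] b=[3]
append(a, 1): bitmap=FFFFF........... | a=[0, 1, 2, 4] b=[3]
truncate(a, 1): bitmap=F..F............ | a=[0] b=[3]
create(c): bitmap=FF.F............ | a=[0] b=[3] c=[1]
append(a, 1): bitmap=FFFF............ | a=[0, 2] b=[3] c=[1]
unlink(b): bitmap=FFF............. | a=[0, 2] c=[1]
unlink(a): bitmap=.F.............. | c=[1]
create(a): bitmap=FF.............. | a=[0] c=[1]
create(b): bitmap=FFF............. | a=[0] b=[2] c=[1]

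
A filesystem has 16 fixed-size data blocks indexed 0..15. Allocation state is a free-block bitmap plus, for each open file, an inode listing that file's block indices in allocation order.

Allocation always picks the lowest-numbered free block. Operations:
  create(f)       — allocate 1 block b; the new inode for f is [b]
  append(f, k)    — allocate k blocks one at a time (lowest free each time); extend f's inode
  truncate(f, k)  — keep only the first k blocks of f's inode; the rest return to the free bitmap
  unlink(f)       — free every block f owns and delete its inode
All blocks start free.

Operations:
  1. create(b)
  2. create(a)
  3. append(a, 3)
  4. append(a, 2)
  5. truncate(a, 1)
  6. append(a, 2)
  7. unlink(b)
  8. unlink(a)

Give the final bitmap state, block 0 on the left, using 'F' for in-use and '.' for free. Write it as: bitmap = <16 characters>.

create(b): bitmap=F............... | b=[0]
create(a): bitmap=FF.............. | a=[1] b=[0]
append(a, 3): bitmap=FFFFF........... | a=[1, 2, 3, 4] b=[0]
append(a, 2): bitmap=FFFFFFF......... | a=[1, 2, 3, 4, 5, 6] b=[0]
truncate(a, 1): bitmap=FF.............. | a=[1] b=[0]
append(a, 2): bitmap=FFFF............ | a=[1, 2, 3] b=[0]
unlink(b): bitmap=.FFF............ | a=[1, 2, 3]
unlink(a): bitmap=................ | 

bitmap = ................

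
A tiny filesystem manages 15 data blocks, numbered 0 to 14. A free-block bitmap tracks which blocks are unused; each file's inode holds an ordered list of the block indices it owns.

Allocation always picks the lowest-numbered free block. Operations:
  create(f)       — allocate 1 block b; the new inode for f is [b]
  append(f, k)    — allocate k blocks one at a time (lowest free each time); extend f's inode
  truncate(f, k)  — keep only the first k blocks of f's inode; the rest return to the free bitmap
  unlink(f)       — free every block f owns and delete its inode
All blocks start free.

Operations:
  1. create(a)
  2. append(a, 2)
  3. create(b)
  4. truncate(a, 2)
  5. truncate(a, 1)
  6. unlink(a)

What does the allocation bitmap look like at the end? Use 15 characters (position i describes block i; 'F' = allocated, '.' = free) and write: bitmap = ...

[1] create(a) — a=0 (map F..............)
[2] append(a, 2) — a=0,1,2 (map FFF............)
[3] create(b) — a=0,1,2 b=3 (map FFFF...........)
[4] truncate(a, 2) — a=0,1 b=3 (map FF.F...........)
[5] truncate(a, 1) — a=0 b=3 (map F..F...........)
[6] unlink(a) — b=3 (map ...F...........)

bitmap = ...F...........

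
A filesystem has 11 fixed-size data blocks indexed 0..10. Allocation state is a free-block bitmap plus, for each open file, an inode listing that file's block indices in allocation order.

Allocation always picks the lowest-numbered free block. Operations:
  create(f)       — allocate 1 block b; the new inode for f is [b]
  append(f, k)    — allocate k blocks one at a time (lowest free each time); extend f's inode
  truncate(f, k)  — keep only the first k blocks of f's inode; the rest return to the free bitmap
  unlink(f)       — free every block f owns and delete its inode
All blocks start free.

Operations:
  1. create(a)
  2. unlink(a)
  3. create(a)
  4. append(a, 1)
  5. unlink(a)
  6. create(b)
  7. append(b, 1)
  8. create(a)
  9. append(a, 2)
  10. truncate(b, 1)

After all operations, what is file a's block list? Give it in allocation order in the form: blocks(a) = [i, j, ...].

blocks(a) = [2, 3, 4]

[1] create(a) — a=0 (map F..........)
[2] unlink(a) —  (map ...........)
[3] create(a) — a=0 (map F..........)
[4] append(a, 1) — a=0,1 (map FF.........)
[5] unlink(a) —  (map ...........)
[6] create(b) — b=0 (map F..........)
[7] append(b, 1) — b=0,1 (map FF.........)
[8] create(a) — a=2 b=0,1 (map FFF........)
[9] append(a, 2) — a=2,3,4 b=0,1 (map FFFFF......)
[10] truncate(b, 1) — a=2,3,4 b=0 (map F.FFF......)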